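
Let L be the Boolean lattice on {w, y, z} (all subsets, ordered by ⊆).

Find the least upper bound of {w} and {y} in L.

{w,y}

Under ⊆, join is union: {w} ∪ {y} = {w,y}.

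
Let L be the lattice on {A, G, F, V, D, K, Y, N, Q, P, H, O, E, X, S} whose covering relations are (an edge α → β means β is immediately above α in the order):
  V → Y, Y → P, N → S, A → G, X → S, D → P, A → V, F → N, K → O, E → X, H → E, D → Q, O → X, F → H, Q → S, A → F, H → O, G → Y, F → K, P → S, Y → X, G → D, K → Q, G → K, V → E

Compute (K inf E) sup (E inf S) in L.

E

K ∧ E = F
E ∧ S = E
F ∨ E = E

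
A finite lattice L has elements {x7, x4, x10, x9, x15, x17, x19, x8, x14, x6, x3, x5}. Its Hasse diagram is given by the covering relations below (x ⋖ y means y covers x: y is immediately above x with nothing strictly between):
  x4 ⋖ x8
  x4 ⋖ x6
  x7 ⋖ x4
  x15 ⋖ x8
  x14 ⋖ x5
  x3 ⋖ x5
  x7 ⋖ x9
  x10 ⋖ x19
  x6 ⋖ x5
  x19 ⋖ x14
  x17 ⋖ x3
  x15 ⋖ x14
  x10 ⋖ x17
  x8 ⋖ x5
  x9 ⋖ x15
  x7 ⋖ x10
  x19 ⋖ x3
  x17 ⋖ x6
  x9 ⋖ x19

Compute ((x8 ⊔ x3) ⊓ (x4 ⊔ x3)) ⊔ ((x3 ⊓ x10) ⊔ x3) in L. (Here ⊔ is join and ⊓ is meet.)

x8 ∨ x3 = x5
x4 ∨ x3 = x5
x5 ∧ x5 = x5
x3 ∧ x10 = x10
x10 ∨ x3 = x3
x5 ∨ x3 = x5

x5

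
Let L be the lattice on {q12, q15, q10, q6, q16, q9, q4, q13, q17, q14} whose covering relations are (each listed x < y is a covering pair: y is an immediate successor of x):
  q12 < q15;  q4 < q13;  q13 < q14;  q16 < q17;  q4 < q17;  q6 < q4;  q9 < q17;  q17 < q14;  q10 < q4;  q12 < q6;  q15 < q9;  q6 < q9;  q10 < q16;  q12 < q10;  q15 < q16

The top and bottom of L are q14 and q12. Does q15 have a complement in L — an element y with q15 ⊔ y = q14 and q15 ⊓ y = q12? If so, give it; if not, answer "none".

Need y with q15 ∨ y = q14 and q15 ∧ y = q12.
Checking each element gives: q13.

q13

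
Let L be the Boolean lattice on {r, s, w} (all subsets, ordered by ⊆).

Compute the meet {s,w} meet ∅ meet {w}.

∅

Under ⊆, meet is intersection: {s,w} ∩ ∅ ∩ {w} = ∅.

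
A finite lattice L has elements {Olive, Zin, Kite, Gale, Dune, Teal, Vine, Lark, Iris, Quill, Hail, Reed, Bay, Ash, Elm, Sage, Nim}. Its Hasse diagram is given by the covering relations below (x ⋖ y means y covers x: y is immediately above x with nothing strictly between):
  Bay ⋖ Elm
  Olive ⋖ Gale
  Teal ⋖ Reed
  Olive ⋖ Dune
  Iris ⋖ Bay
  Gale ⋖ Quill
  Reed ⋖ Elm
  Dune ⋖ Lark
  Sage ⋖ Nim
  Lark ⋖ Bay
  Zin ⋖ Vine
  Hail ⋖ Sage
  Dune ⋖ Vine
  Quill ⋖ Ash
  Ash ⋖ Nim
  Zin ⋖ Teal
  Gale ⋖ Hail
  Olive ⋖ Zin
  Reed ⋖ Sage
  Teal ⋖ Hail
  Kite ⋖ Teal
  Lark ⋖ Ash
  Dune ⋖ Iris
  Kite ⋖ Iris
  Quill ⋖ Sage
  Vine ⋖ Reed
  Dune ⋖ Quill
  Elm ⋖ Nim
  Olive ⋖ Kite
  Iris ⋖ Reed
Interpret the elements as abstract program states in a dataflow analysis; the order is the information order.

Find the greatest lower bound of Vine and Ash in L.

Common lower bounds of {Vine, Ash}: Dune, Olive.
The greatest among these is Dune.

Dune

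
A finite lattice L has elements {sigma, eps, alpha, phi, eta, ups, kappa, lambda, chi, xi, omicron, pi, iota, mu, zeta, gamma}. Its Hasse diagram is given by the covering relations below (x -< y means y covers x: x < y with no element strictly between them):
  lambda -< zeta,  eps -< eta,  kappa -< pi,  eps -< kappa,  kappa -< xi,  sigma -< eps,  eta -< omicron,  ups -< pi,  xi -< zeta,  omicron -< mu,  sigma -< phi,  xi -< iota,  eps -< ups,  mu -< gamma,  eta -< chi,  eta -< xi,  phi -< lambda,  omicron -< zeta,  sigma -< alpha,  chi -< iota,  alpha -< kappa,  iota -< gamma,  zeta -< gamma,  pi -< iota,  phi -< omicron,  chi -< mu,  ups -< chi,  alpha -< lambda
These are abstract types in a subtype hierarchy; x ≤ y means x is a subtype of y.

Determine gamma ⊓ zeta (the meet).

Common lower bounds of {gamma, zeta}: alpha, eps, eta, kappa, lambda, omicron, phi, sigma, xi, zeta.
The greatest among these is zeta.

zeta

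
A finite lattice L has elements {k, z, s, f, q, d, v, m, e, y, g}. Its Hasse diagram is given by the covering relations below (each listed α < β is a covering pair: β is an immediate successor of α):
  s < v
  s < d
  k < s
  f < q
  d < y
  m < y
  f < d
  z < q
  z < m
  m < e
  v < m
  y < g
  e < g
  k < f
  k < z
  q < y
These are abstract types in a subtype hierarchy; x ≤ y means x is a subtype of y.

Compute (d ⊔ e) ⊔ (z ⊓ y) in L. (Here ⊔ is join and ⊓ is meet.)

g

d ∨ e = g
z ∧ y = z
g ∨ z = g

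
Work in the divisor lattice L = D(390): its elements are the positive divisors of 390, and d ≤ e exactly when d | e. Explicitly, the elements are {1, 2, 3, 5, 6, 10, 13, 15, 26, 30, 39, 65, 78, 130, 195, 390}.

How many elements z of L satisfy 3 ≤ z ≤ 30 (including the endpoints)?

The interval [3, 30] = {15, 3, 30, 6}, which has 4 elements.

4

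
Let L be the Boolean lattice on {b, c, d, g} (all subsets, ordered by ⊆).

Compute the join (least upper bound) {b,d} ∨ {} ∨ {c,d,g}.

Under ⊆, join is union: {b,d} ∪ {} ∪ {c,d,g} = {b,c,d,g}.

{b,c,d,g}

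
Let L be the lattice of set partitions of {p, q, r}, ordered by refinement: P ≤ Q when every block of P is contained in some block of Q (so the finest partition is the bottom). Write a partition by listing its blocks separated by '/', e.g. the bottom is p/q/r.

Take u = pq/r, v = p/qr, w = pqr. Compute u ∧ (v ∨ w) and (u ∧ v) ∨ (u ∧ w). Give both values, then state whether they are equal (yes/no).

v ∨ w = pqr, so u ∧ (v ∨ w) = pq/r ∧ pqr = pq/r.
u ∧ v = p/q/r and u ∧ w = pq/r, so (u ∧ v) ∨ (u ∧ w) = p/q/r ∨ pq/r = pq/r.
Equal: yes.

pq/r; pq/r; yes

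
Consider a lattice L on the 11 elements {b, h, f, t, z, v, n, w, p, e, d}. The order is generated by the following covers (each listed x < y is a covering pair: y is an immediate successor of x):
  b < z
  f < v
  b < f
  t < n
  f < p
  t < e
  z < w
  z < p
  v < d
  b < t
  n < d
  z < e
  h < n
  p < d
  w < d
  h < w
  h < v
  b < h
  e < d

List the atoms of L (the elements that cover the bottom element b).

f, h, t, z

The atoms are exactly the elements that cover b: f, h, t, z.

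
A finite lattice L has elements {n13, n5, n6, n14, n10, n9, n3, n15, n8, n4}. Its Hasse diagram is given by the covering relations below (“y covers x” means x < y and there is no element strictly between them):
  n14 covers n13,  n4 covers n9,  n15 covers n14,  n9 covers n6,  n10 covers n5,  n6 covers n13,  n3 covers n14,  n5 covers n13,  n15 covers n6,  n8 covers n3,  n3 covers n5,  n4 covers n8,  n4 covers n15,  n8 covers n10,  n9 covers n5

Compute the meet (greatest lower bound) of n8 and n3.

n3

Common lower bounds of {n8, n3}: n13, n14, n3, n5.
The greatest among these is n3.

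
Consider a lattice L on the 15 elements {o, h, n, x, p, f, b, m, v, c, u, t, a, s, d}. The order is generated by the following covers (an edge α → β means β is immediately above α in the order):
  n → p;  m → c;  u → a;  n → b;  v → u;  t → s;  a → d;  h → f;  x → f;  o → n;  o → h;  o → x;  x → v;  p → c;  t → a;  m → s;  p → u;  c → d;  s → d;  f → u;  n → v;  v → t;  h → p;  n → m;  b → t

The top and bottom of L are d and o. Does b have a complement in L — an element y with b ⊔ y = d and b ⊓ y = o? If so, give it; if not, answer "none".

none

For every candidate y, either b ∨ y ≠ d or b ∧ y ≠ o; no complement exists.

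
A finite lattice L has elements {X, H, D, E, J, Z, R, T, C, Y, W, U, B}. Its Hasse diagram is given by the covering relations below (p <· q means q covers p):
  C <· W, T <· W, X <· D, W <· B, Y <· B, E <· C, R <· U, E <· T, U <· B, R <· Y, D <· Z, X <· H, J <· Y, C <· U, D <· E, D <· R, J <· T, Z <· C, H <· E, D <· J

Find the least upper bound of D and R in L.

Common upper bounds of {D, R}: B, R, U, Y.
The least among these is R.

R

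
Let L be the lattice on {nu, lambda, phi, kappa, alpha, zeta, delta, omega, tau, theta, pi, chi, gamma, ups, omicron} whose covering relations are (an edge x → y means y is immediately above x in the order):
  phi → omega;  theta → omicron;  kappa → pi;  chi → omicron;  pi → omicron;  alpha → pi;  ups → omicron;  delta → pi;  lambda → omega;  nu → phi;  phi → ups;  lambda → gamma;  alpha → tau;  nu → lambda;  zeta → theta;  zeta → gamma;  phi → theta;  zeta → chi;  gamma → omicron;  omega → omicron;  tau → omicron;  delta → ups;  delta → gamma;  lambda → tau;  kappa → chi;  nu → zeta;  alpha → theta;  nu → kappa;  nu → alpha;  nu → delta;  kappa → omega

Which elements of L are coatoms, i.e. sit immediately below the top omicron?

The coatoms are exactly the elements covered by omicron: chi, gamma, omega, pi, tau, theta, ups.

chi, gamma, omega, pi, tau, theta, ups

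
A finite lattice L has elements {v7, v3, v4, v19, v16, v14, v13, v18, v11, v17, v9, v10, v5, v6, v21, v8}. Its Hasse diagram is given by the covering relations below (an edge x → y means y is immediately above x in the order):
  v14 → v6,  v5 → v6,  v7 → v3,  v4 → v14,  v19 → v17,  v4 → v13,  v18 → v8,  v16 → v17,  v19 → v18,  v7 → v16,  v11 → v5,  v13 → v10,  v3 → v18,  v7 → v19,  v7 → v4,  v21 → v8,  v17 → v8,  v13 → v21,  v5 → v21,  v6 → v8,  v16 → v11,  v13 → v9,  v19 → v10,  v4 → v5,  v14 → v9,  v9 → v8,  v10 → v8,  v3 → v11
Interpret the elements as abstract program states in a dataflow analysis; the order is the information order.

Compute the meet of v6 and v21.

v5

Common lower bounds of {v6, v21}: v11, v16, v3, v4, v5, v7.
The greatest among these is v5.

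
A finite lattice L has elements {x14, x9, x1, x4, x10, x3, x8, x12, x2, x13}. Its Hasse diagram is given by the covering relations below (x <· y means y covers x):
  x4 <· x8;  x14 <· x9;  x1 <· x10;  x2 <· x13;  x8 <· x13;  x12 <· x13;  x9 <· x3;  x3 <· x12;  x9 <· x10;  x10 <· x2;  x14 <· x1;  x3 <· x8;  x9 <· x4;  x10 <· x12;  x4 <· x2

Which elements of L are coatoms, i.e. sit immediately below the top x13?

x12, x2, x8

The coatoms are exactly the elements covered by x13: x12, x2, x8.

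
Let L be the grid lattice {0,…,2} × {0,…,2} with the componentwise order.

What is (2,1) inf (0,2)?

(0,1)

Common lower bounds of {(2,1), (0,2)}: (0,0), (0,1).
The greatest among these is (0,1).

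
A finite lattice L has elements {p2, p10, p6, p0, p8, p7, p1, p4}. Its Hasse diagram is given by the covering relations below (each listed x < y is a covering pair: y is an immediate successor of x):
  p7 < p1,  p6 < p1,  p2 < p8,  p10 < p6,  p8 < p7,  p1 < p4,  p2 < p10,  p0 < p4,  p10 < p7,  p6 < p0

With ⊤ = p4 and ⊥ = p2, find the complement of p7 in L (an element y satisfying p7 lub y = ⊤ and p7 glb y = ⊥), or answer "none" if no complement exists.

none

For every candidate y, either p7 ∨ y ≠ p4 or p7 ∧ y ≠ p2; no complement exists.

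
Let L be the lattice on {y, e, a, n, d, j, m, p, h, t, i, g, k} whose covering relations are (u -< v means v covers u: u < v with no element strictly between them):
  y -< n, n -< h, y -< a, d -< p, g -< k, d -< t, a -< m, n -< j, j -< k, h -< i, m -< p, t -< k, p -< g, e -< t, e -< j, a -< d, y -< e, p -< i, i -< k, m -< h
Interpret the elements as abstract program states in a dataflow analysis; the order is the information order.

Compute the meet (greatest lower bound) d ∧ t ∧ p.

d

Common lower bounds of {d, t, p}: a, d, y.
The greatest among these is d.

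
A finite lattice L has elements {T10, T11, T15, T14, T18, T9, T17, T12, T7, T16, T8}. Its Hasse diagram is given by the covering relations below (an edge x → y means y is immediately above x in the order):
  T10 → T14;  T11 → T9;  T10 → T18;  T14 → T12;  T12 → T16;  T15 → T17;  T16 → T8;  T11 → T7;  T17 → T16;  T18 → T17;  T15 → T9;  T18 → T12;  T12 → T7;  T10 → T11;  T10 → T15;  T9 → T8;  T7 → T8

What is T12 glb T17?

Common lower bounds of {T12, T17}: T10, T18.
The greatest among these is T18.

T18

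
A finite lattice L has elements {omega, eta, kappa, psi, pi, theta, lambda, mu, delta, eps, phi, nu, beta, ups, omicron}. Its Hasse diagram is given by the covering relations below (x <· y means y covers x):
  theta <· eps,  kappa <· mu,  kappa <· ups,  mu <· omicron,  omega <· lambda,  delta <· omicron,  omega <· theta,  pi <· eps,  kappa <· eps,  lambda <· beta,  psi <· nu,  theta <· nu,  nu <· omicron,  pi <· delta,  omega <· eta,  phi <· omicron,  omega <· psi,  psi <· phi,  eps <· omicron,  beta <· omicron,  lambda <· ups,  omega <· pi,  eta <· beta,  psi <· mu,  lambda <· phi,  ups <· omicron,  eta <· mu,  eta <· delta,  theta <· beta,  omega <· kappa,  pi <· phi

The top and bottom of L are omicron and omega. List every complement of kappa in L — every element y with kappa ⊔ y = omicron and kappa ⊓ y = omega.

beta, delta, nu, phi

Need y with kappa ∨ y = omicron and kappa ∧ y = omega.
Checking each element gives: beta, delta, nu, phi.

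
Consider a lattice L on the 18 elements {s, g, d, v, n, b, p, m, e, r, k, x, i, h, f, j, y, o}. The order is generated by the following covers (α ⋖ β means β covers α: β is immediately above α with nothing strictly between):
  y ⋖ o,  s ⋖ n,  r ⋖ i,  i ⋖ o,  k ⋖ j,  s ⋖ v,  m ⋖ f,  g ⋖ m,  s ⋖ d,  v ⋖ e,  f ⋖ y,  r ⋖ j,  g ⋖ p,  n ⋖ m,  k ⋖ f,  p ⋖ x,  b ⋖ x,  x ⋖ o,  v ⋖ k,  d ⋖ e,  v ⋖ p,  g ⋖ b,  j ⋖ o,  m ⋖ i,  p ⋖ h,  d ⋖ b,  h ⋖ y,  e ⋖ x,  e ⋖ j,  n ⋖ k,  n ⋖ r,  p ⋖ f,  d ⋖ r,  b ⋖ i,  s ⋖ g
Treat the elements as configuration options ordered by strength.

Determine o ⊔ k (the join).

o

Common upper bounds of {o, k}: o.
The least among these is o.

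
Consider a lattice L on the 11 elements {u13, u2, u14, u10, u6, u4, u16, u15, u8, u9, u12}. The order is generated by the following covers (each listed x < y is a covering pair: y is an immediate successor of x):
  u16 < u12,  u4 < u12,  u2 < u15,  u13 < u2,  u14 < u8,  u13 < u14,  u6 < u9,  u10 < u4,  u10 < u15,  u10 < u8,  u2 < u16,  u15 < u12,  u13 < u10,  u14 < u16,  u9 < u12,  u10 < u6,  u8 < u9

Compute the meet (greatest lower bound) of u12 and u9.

Common lower bounds of {u12, u9}: u10, u13, u14, u6, u8, u9.
The greatest among these is u9.

u9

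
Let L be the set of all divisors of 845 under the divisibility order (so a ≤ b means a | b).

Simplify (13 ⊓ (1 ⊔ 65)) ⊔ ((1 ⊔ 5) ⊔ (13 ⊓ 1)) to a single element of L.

65

1 ∨ 65 = 65
13 ∧ 65 = 13
1 ∨ 5 = 5
13 ∧ 1 = 1
5 ∨ 1 = 5
13 ∨ 5 = 65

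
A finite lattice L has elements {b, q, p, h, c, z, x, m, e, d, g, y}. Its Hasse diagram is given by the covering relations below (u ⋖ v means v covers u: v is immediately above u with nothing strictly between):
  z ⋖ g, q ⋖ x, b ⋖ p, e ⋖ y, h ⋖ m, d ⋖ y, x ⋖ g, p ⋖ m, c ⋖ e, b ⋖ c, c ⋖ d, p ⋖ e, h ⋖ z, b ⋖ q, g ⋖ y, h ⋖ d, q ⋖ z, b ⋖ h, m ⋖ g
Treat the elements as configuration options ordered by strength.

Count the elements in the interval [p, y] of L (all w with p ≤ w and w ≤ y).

5

The interval [p, y] = {e, g, m, p, y}, which has 5 elements.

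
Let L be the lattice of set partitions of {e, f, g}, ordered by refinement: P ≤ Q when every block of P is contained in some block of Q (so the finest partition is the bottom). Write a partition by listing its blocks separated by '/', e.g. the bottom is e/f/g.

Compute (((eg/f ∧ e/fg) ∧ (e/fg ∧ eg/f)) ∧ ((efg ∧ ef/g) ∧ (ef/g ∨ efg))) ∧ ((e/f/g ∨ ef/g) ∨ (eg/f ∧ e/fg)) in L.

e/f/g

eg/f ∧ e/fg = e/f/g
e/fg ∧ eg/f = e/f/g
e/f/g ∧ e/f/g = e/f/g
efg ∧ ef/g = ef/g
ef/g ∨ efg = efg
ef/g ∧ efg = ef/g
e/f/g ∧ ef/g = e/f/g
e/f/g ∨ ef/g = ef/g
eg/f ∧ e/fg = e/f/g
ef/g ∨ e/f/g = ef/g
e/f/g ∧ ef/g = e/f/g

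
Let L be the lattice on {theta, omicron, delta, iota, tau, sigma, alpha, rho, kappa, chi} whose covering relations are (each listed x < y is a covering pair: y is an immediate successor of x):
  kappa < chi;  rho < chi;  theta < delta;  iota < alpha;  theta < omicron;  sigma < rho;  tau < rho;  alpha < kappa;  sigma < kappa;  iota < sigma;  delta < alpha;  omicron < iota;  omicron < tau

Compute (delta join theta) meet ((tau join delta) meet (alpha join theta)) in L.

delta

delta ∨ theta = delta
tau ∨ delta = chi
alpha ∨ theta = alpha
chi ∧ alpha = alpha
delta ∧ alpha = delta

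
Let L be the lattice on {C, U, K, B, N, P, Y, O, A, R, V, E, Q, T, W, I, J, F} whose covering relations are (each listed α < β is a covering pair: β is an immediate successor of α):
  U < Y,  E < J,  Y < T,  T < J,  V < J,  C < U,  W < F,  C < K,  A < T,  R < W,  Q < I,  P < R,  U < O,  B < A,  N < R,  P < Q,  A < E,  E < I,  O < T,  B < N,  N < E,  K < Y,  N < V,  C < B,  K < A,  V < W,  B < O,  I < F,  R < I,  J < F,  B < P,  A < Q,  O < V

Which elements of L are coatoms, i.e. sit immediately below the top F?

I, J, W

The coatoms are exactly the elements covered by F: I, J, W.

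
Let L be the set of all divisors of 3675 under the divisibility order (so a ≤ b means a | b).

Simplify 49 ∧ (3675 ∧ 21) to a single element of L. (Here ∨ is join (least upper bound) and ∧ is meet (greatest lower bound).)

7

3675 ∧ 21 = 21
49 ∧ 21 = 7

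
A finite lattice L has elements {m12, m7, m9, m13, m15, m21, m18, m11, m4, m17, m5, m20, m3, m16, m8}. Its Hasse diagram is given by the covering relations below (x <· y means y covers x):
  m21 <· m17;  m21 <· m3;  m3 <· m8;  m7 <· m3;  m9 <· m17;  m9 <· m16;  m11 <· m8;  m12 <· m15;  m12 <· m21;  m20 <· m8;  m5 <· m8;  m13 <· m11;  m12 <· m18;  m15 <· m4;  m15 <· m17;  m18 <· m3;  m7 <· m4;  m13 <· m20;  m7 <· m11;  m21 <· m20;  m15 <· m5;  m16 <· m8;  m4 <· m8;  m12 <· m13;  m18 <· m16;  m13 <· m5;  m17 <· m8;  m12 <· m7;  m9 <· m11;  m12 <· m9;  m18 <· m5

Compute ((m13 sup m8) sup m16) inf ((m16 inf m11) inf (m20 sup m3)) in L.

m9

m13 ∨ m8 = m8
m8 ∨ m16 = m8
m16 ∧ m11 = m9
m20 ∨ m3 = m8
m9 ∧ m8 = m9
m8 ∧ m9 = m9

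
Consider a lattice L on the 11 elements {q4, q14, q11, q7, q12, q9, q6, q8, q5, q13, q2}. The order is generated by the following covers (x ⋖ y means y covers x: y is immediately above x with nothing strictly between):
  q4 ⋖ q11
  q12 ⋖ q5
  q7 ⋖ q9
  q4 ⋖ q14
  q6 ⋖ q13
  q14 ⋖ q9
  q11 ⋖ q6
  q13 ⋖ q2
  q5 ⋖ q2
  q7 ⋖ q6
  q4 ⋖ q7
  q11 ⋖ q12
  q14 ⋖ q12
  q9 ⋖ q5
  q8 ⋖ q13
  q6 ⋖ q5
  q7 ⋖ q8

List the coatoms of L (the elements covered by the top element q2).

q13, q5

The coatoms are exactly the elements covered by q2: q13, q5.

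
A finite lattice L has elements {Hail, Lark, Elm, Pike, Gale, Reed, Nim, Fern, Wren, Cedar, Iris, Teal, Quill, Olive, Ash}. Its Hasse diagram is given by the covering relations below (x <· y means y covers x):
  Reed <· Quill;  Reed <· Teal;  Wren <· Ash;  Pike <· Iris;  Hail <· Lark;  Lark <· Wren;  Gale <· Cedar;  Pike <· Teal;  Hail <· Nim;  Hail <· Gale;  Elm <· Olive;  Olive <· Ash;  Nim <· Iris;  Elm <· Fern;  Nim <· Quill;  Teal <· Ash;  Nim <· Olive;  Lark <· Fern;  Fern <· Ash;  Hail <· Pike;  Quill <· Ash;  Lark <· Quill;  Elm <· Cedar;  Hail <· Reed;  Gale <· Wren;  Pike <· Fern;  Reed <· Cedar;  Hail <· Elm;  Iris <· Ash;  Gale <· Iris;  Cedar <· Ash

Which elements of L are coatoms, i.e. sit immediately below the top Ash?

The coatoms are exactly the elements covered by Ash: Cedar, Fern, Iris, Olive, Quill, Teal, Wren.

Cedar, Fern, Iris, Olive, Quill, Teal, Wren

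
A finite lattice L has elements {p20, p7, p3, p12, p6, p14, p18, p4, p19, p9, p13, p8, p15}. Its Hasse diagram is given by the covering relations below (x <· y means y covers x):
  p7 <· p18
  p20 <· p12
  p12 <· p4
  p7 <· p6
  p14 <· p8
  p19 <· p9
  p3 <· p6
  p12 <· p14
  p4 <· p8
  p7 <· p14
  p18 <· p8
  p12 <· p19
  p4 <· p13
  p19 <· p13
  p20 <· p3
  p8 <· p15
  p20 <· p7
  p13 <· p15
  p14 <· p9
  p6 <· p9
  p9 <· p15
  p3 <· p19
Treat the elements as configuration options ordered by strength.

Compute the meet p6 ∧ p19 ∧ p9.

Common lower bounds of {p6, p19, p9}: p20, p3.
The greatest among these is p3.

p3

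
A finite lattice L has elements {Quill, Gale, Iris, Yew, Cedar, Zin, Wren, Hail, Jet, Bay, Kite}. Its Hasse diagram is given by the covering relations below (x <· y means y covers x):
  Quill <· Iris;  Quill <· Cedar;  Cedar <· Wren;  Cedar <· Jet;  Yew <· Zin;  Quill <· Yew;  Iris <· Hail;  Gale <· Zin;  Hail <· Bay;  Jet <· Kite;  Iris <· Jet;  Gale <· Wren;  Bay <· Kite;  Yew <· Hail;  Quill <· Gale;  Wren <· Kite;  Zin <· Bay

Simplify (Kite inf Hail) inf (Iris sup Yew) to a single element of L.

Hail

Kite ∧ Hail = Hail
Iris ∨ Yew = Hail
Hail ∧ Hail = Hail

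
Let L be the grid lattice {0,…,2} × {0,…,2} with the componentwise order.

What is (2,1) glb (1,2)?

(1,1)

In a product of chains, the meet is componentwise min, giving (1,1).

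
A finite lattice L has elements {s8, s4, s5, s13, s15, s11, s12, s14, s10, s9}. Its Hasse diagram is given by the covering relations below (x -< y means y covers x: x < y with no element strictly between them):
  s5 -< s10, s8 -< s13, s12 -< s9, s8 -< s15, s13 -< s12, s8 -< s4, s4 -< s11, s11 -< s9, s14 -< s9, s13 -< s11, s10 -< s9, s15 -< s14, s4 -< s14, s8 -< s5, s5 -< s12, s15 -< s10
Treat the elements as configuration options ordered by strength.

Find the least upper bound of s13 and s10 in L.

s9

Common upper bounds of {s13, s10}: s9.
The least among these is s9.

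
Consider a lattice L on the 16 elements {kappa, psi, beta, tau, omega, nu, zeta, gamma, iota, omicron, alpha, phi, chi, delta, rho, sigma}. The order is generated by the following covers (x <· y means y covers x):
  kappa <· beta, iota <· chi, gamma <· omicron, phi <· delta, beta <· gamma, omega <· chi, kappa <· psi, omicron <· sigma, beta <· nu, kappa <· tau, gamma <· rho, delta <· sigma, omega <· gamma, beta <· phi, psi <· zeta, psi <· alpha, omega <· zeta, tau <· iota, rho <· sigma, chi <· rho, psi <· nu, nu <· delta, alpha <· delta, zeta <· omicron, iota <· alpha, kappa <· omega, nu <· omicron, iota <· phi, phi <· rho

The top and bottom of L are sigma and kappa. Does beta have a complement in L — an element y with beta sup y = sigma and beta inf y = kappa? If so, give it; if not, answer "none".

For every candidate y, either beta ∨ y ≠ sigma or beta ∧ y ≠ kappa; no complement exists.

none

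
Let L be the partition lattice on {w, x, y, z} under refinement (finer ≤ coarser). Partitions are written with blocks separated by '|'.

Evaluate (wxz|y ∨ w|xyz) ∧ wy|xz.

wxz|y ∨ w|xyz = wxyz
wxyz ∧ wy|xz = wy|xz

wy|xz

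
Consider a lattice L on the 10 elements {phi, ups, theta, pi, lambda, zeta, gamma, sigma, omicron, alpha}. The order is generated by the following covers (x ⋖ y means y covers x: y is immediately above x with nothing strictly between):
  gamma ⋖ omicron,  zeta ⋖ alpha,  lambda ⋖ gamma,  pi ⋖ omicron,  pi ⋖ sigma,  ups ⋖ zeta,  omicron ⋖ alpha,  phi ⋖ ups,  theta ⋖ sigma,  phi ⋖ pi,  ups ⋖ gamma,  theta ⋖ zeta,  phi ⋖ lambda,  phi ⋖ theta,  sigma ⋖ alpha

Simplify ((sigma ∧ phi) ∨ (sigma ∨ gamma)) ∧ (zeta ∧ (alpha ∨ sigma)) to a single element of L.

sigma ∧ phi = phi
sigma ∨ gamma = alpha
phi ∨ alpha = alpha
alpha ∨ sigma = alpha
zeta ∧ alpha = zeta
alpha ∧ zeta = zeta

zeta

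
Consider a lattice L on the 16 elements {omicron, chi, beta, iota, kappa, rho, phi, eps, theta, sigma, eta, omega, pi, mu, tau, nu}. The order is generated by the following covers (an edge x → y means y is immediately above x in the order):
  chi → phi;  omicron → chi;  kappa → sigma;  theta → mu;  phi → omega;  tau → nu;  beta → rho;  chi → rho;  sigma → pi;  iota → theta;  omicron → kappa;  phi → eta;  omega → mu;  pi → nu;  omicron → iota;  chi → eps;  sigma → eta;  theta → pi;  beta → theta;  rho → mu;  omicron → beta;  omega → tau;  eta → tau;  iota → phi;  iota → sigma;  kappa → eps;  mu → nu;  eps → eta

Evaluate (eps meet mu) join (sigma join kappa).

eta

eps ∧ mu = chi
sigma ∨ kappa = sigma
chi ∨ sigma = eta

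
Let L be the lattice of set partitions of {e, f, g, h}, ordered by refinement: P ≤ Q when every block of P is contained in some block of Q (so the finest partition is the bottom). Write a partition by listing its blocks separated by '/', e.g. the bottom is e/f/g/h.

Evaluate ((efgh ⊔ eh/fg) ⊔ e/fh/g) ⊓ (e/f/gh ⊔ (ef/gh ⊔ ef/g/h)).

ef/gh

efgh ∨ eh/fg = efgh
efgh ∨ e/fh/g = efgh
ef/gh ∨ ef/g/h = ef/gh
e/f/gh ∨ ef/gh = ef/gh
efgh ∧ ef/gh = ef/gh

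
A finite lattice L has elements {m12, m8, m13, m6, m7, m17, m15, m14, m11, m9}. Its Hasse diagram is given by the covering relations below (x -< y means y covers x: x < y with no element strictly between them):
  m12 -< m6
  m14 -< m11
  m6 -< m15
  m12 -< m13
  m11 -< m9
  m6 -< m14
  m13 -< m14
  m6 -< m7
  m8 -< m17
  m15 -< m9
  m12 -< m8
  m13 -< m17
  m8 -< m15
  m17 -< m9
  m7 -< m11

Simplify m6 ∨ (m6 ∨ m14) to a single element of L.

m14

m6 ∨ m14 = m14
m6 ∨ m14 = m14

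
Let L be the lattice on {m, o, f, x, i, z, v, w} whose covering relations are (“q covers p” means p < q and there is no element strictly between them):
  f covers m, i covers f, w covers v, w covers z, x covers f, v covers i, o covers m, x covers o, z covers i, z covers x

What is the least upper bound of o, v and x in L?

w

Common upper bounds of {o, v, x}: w.
The least among these is w.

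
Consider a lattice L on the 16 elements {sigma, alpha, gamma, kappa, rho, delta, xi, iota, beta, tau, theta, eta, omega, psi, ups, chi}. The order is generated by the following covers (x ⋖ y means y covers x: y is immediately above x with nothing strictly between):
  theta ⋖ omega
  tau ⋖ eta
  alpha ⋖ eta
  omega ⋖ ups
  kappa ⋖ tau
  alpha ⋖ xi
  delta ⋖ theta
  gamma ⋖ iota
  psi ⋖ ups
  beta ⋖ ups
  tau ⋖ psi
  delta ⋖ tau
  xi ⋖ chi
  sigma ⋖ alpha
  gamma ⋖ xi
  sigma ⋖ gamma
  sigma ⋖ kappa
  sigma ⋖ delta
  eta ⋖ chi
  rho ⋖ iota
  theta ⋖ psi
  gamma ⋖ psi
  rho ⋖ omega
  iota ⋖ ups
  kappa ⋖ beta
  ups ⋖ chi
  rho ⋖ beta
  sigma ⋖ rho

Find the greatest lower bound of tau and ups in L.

tau

Common lower bounds of {tau, ups}: delta, kappa, sigma, tau.
The greatest among these is tau.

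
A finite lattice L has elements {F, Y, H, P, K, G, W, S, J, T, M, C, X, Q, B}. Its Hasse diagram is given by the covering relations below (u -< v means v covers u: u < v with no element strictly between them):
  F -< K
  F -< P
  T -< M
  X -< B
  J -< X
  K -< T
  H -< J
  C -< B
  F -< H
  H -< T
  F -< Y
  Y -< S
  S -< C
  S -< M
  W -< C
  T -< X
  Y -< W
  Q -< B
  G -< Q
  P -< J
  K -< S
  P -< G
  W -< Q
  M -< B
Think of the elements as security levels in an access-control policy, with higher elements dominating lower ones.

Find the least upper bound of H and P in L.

J

Common upper bounds of {H, P}: B, J, X.
The least among these is J.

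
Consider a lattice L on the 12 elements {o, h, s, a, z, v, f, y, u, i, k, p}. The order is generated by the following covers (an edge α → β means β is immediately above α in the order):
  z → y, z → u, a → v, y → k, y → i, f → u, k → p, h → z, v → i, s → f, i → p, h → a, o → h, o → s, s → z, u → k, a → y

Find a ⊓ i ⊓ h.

h

Common lower bounds of {a, i, h}: h, o.
The greatest among these is h.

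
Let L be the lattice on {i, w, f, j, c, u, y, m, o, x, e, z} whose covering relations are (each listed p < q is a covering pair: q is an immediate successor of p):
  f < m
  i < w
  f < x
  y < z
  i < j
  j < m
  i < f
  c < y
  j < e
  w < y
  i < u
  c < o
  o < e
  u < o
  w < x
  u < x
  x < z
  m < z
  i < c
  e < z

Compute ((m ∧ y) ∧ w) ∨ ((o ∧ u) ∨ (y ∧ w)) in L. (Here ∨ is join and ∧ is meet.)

x

m ∧ y = i
i ∧ w = i
o ∧ u = u
y ∧ w = w
u ∨ w = x
i ∨ x = x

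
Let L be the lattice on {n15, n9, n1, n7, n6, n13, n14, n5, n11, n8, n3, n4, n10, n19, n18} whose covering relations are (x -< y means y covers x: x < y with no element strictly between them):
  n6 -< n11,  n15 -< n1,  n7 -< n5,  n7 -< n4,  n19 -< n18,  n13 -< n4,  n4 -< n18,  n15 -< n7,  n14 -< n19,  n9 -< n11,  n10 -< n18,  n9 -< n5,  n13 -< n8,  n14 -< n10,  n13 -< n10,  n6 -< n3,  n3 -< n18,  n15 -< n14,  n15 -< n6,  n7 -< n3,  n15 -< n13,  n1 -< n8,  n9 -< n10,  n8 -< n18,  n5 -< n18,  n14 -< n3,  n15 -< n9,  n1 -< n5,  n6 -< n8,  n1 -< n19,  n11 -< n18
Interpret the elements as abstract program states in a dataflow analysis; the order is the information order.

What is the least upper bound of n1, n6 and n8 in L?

n8

Common upper bounds of {n1, n6, n8}: n18, n8.
The least among these is n8.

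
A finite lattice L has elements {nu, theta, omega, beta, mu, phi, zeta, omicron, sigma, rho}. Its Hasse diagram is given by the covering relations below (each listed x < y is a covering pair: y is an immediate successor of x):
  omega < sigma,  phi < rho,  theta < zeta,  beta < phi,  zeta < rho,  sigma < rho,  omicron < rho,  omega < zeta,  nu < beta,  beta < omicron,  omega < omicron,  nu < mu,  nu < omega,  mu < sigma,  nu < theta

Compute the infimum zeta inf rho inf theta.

Common lower bounds of {zeta, rho, theta}: nu, theta.
The greatest among these is theta.

theta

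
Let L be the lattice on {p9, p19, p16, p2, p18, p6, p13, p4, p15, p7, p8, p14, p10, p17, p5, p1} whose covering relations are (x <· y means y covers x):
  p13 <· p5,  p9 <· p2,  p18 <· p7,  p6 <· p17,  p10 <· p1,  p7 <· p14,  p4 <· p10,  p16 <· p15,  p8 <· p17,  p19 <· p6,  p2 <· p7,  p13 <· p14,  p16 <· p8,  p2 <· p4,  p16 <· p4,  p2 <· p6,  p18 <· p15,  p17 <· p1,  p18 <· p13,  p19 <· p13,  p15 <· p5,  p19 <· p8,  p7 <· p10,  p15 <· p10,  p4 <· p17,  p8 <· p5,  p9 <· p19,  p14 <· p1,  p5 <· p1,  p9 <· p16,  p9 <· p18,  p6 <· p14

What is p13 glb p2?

p9

Common lower bounds of {p13, p2}: p9.
The greatest among these is p9.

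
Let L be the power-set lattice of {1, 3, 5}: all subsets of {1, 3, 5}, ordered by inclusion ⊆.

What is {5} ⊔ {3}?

Under ⊆, join is union: {5} ∪ {3} = {3,5}.

{3,5}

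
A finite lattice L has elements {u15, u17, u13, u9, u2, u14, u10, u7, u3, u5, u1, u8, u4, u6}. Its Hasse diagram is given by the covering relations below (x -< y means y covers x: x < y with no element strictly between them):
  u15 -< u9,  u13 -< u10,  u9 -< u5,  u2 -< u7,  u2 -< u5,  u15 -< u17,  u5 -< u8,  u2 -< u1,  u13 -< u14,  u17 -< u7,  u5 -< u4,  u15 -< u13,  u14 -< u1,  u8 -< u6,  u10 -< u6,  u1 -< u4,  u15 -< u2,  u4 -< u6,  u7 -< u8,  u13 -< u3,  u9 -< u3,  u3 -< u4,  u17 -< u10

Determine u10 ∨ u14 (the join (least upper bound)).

u6

Common upper bounds of {u10, u14}: u6.
The least among these is u6.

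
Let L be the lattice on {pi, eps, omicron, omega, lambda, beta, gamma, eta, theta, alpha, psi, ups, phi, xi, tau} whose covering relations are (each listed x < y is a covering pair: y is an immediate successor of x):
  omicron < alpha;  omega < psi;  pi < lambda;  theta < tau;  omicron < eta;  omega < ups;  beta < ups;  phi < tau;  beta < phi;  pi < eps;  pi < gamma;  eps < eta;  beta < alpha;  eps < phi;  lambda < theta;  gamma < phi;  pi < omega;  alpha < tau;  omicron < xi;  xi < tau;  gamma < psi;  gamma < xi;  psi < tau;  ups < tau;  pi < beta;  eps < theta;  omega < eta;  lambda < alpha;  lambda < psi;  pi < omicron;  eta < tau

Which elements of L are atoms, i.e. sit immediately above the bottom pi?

The atoms are exactly the elements that cover pi: beta, eps, gamma, lambda, omega, omicron.

beta, eps, gamma, lambda, omega, omicron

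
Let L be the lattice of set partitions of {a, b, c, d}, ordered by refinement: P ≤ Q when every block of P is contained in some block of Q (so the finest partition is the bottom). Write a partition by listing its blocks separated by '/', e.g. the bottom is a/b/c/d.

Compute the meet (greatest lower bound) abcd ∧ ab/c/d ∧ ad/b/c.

a/b/c/d

Common lower bounds of {abcd, ab/c/d, ad/b/c}: a/b/c/d.
The greatest among these is a/b/c/d.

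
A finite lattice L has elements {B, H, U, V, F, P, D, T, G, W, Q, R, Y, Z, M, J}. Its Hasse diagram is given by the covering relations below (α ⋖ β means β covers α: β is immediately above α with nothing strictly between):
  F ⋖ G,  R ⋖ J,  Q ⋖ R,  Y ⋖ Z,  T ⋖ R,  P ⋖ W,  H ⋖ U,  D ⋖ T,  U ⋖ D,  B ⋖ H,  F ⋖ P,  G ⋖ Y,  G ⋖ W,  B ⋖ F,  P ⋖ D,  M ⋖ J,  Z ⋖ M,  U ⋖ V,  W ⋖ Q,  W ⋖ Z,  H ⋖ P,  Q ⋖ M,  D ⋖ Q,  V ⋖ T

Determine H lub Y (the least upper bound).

Common upper bounds of {H, Y}: J, M, Z.
The least among these is Z.

Z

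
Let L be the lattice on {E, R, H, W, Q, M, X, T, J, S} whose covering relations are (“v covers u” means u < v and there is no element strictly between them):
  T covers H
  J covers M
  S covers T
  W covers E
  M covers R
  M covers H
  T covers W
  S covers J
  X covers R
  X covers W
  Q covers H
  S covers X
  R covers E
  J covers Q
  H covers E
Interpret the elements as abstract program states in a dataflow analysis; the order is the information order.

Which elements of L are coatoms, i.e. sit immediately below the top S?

J, T, X

The coatoms are exactly the elements covered by S: J, T, X.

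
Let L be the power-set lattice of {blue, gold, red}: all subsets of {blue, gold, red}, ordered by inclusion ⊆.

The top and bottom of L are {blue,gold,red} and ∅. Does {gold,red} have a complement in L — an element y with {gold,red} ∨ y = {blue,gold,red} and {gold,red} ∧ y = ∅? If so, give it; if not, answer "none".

{blue}

Need y with {gold,red} ∨ y = {blue,gold,red} and {gold,red} ∧ y = ∅.
Checking each element gives: {blue}.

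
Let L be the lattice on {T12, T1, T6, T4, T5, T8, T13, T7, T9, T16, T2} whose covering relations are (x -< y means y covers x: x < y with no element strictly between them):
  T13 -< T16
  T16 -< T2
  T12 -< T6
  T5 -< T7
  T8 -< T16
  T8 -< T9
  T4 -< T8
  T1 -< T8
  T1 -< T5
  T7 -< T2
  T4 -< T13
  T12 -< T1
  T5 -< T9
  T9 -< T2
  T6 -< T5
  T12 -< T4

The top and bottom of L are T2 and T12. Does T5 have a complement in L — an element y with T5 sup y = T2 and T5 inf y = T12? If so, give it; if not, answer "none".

T13

Need y with T5 ∨ y = T2 and T5 ∧ y = T12.
Checking each element gives: T13.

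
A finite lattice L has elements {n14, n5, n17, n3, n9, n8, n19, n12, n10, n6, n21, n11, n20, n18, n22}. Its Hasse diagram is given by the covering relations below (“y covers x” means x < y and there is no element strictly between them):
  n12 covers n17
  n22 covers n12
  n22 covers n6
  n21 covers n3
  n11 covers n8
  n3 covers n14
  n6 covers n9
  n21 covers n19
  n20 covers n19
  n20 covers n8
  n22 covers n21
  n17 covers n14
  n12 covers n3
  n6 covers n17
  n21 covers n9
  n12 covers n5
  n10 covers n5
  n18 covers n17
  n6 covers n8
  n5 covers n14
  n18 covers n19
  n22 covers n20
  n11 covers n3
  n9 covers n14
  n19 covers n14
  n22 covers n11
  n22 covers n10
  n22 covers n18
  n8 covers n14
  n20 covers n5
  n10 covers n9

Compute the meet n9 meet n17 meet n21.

Common lower bounds of {n9, n17, n21}: n14.
The greatest among these is n14.

n14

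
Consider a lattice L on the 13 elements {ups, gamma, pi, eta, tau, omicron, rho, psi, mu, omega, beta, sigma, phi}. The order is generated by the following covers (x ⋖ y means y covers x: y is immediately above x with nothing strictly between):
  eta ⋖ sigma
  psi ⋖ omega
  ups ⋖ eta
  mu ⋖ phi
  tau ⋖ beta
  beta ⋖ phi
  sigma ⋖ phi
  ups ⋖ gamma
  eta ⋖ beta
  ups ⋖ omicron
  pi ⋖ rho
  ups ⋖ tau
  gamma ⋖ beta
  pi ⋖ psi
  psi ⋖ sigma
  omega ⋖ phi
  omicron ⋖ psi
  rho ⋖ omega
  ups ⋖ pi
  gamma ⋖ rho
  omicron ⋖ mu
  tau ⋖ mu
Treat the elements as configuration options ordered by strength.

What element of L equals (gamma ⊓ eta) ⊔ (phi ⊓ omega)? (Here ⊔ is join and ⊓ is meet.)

gamma ∧ eta = ups
phi ∧ omega = omega
ups ∨ omega = omega

omega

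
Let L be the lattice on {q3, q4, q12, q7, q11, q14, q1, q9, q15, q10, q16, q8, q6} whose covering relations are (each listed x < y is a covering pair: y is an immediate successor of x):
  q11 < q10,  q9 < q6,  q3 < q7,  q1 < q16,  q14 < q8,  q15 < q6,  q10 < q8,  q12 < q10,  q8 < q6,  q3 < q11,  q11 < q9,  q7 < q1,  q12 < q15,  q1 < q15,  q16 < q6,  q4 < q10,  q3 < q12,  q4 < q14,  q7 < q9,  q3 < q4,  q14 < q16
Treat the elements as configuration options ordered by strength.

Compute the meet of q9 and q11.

q11

Common lower bounds of {q9, q11}: q11, q3.
The greatest among these is q11.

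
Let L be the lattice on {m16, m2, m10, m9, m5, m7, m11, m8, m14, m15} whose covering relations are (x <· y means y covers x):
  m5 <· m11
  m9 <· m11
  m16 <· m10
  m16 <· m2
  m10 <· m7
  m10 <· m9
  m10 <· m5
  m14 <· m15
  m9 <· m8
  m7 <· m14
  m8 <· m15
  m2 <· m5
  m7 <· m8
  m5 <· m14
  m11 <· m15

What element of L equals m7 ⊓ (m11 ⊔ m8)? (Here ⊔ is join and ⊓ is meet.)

m7

m11 ∨ m8 = m15
m7 ∧ m15 = m7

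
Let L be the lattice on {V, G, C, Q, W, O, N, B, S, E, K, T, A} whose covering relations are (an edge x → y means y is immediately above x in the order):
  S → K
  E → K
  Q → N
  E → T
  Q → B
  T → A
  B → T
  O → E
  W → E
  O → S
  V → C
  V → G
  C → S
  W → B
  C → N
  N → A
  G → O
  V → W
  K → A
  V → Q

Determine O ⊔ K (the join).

K

Common upper bounds of {O, K}: A, K.
The least among these is K.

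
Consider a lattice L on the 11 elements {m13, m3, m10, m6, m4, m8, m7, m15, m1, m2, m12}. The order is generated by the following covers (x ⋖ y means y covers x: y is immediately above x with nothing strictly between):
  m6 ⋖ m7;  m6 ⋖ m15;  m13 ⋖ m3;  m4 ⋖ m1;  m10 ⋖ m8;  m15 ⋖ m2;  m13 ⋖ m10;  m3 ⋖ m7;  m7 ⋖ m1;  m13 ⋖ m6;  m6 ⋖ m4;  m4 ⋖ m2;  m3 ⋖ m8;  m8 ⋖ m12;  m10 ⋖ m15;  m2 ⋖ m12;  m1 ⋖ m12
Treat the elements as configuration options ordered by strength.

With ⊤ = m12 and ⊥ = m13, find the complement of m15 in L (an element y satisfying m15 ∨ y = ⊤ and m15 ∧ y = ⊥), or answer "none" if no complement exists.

Need y with m15 ∨ y = m12 and m15 ∧ y = m13.
Checking each element gives: m3.

m3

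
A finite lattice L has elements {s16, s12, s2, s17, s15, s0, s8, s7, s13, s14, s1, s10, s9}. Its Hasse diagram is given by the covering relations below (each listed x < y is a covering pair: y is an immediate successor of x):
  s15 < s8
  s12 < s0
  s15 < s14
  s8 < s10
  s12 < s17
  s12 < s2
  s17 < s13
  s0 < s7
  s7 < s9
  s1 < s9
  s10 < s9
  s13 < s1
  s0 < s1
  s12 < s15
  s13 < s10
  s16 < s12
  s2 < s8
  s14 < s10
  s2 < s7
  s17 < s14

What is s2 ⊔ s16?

s2

Common upper bounds of {s2, s16}: s10, s2, s7, s8, s9.
The least among these is s2.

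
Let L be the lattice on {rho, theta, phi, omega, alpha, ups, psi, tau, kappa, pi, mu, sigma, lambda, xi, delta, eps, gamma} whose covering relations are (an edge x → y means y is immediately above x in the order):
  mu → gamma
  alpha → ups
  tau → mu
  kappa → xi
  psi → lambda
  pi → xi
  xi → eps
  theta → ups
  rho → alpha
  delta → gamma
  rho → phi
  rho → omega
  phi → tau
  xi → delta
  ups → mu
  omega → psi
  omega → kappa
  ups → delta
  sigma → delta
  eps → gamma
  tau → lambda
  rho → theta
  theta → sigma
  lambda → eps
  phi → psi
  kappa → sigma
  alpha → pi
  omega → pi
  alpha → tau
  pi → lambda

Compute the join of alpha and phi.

tau

Common upper bounds of {alpha, phi}: eps, gamma, lambda, mu, tau.
The least among these is tau.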